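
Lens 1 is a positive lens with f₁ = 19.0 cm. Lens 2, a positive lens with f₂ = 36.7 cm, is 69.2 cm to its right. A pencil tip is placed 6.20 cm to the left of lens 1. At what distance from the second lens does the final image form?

Lens 1: 1/d_i1 = 1/f₁ − 1/d_o1 = 1/(19.0) − 1/(6.20) = -0.1087, so d_i1 = -9.203 cm.
The intermediate image is 9.203 cm to the left of lens 1 (virtual), which is 69.2 − (-9.203) = 78.40 cm to the left of lens 2, so d_o2 = +78.40 cm.
Lens 2: 1/d_i2 = 1/f₂ − 1/d_o2 = 1/(36.7) − 1/(78.40) = 0.01449, so d_i2 = 69.0 cm.
The final image is real, 69.0 cm to the right of lens 2 (overall magnification ≈ -1.3).

69.0 cm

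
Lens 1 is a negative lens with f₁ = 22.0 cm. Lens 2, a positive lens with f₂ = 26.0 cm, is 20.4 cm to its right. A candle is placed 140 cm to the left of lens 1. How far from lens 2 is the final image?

Lens 1 is diverging, so f₁ = −22.0 cm.
Lens 1: 1/d_i1 = 1/f₁ − 1/d_o1 = 1/(-22.0) − 1/(140) = -0.05260, so d_i1 = -19.01 cm.
The intermediate image is 19.01 cm to the left of lens 1 (virtual), which is 20.4 − (-19.01) = 39.41 cm to the left of lens 2, so d_o2 = +39.41 cm.
Lens 2: 1/d_i2 = 1/f₂ − 1/d_o2 = 1/(26.0) − 1/(39.41) = 0.01309, so d_i2 = 76.4 cm.
The final image is real, 76.4 cm to the right of lens 2 (overall magnification ≈ -0.26).

76.4 cm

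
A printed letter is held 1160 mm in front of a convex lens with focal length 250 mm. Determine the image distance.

Lens equation: 1/s_i = 1/f − 1/s_o = 1/(250.0) − 1/(1160) = 0.004000 − 0.0008621 = 0.003138, so s_i = 319 mm.
The image is real, inverted and reduced, on the far side of the lens.

319 mm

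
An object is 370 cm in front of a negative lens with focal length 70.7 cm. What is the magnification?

m = +0.160

For a negative lens, f = -70.7 cm.
1/d_i = 1/f − 1/d_o = 1/(-70.70) − 1/(370) = -0.01685, so d_i = -59.36 cm.
m = −d_i/d_o = −(-59.36)/(370) = +0.160.
The image is virtual, upright and reduced, on the same side as the object.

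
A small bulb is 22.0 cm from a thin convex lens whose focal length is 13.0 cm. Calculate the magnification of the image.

1/d_i = 1/f − 1/d_o = 1/(13.00) − 1/(22.0) = 0.03147, so d_i = 31.78 cm.
m = −d_i/d_o = −(31.78)/(22.0) = -1.44.
The image is real, inverted and enlarged, on the far side of the lens.

m = -1.44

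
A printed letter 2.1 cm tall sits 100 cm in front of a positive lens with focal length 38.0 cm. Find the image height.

1/d_i = 1/f − 1/d_o = 1/(38.00) − 1/(100) = 0.01632, so d_i = 61.29 cm.
m = −d_i/d_o = -0.6129.
|h_i| = |m|·h_o = 0.6129 × 2.1 = 1.29 cm. The image is real, inverted and reduced, on the far side of the lens.

1.29 cm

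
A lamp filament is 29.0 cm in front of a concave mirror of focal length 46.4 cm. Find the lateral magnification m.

m = +2.67

1/d_i = 1/f − 1/d_o = 1/(46.40) − 1/(29.0) = -0.01293, so d_i = -77.33 cm.
m = −d_i/d_o = −(-77.33)/(29.0) = +2.67.
The image is virtual, upright and enlarged, behind the mirror.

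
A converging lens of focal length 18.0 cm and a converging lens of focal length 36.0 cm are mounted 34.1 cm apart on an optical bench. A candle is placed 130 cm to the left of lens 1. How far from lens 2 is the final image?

20.9 cm

Lens 1: 1/d_i1 = 1/f₁ − 1/d_o1 = 1/(18.0) − 1/(130) = 0.04786, so d_i1 = 20.89 cm.
The intermediate image is 20.89 cm to the right of lens 1, which is 34.1 − (20.89) = 13.21 cm to the left of lens 2, so d_o2 = +13.21 cm.
Lens 2: 1/d_i2 = 1/f₂ − 1/d_o2 = 1/(36.0) − 1/(13.21) = -0.04792, so d_i2 = -20.9 cm.
The final image is virtual, 20.9 cm to the left of lens 2 (overall magnification ≈ -0.25).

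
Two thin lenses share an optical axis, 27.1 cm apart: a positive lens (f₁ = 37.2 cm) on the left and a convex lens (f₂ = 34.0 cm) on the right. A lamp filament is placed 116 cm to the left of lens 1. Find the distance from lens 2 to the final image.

Lens 1: 1/d_i1 = 1/f₁ − 1/d_o1 = 1/(37.2) − 1/(116) = 0.01826, so d_i1 = 54.76 cm.
The intermediate image is 54.76 cm to the right of lens 1, which lies 27.66 cm to the right of lens 2 — a virtual object — so d_o2 = −27.66 cm.
Lens 2: 1/d_i2 = 1/f₂ − 1/d_o2 = 1/(34.0) − 1/(-27.66) = 0.06557, so d_i2 = 15.3 cm.
The final image is real, 15.3 cm to the right of lens 2 (overall magnification ≈ -0.26).

15.3 cm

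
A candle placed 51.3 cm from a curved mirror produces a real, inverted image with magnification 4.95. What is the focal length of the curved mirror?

f = 42.7 cm (concave)

m = −d_i/d_o ⇒ d_i = −m·d_o = −(-4.95)·(51.3) = 253.9 cm.
1/f = 1/d_o + 1/d_i = 1/(51.3) + 1/(253.9) = 0.02343, so f = 42.7 cm.
Since f is positive, the curved mirror is concave.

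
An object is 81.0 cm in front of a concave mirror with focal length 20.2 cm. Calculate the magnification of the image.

1/d_i = 1/f − 1/d_o = 1/(20.20) − 1/(81.0) = 0.03716, so d_i = 26.91 cm.
m = −d_i/d_o = −(26.91)/(81.0) = -0.332.
The image is real, inverted and reduced, in front of the mirror.

m = -0.332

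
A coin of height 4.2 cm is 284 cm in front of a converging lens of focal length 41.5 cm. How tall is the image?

0.719 cm

1/d_i = 1/f − 1/d_o = 1/(41.50) − 1/(284) = 0.02058, so d_i = 48.60 cm.
m = −d_i/d_o = -0.1711.
|h_i| = |m|·h_o = 0.1711 × 4.2 = 0.719 cm. The image is real, inverted and reduced, on the far side of the lens.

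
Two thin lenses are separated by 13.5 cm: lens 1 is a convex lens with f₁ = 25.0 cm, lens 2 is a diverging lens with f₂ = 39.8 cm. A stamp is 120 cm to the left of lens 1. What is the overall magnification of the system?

Lens 1: 1/d_i1 = 1/(25.0) − 1/(120) = 0.03167, so d_i1 = 31.58 cm; m₁ = −d_i1/d_o1 = -0.2632.
d_o2 = 13.5 − (31.58) = -18.08 cm (virtual object).
f₂ = −39.8 cm (diverging).
Lens 2: 1/d_i2 = 1/(-39.8) − 1/(-18.08) = 0.03018, so d_i2 = 33.13 cm; m₂ = −d_i2/d_o2 = +1.832.
m = m₁·m₂ = (-0.2632)(+1.832) = -0.482.

m = -0.482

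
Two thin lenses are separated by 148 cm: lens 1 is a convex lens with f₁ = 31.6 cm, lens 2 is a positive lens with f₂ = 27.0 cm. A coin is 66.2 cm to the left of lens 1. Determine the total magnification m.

Lens 1: 1/d_i1 = 1/(31.6) − 1/(66.2) = 0.01654, so d_i1 = 60.46 cm; m₁ = −d_i1/d_o1 = -0.9133.
d_o2 = 148 − (60.46) = 87.54 cm.
Lens 2: 1/d_i2 = 1/(27.0) − 1/(87.54) = 0.02561, so d_i2 = 39.04 cm; m₂ = −d_i2/d_o2 = -0.4460.
m = m₁·m₂ = (-0.9133)(-0.4460) = +0.407.

m = +0.407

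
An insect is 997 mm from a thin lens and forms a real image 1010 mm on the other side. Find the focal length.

Real image ⇒ d_i = +1010 mm.
1/f = 1/d_o + 1/d_i = 1/(997) + 1/(1010) = 0.001993, so f = 502 mm.
Since f is positive, the thin lens is converging.

f = 502 mm (converging)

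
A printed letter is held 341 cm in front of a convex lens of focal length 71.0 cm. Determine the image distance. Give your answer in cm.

Thin-lens equation: 1/d_i = 1/f − 1/d_o = 1/(71.00) − 1/(341) = 0.01408 − 0.002933 = 0.01115, so d_i = 89.7 cm.
The image is real, inverted and reduced, on the far side of the lens.

89.7 cm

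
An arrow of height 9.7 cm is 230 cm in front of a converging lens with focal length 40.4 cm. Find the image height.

2.07 cm

1/d_i = 1/f − 1/d_o = 1/(40.40) − 1/(230) = 0.02040, so d_i = 49.01 cm.
m = −d_i/d_o = -0.2131.
|h_i| = |m|·h_o = 0.2131 × 9.7 = 2.07 cm. The image is real, inverted and reduced, on the far side of the lens.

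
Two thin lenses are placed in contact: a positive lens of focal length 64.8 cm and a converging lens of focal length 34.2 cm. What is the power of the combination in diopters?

P₁ = 1/f₁ = 1/(0.648 m) = +1.543 D; P₂ = 1/f₂ = 1/(0.342 m) = +2.924 D.
For thin lenses in contact, P = P₁ + P₂ = (+1.543) + (+2.924) = +4.47 D.

P = +4.47 D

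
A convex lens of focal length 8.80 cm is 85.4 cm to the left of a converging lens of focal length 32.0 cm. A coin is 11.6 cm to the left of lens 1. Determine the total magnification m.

m = +5.94

Lens 1: 1/d_i1 = 1/(8.80) − 1/(11.6) = 0.02743, so d_i1 = 36.46 cm; m₁ = −d_i1/d_o1 = -3.143.
d_o2 = 85.4 − (36.46) = 48.94 cm.
Lens 2: 1/d_i2 = 1/(32.0) − 1/(48.94) = 0.01082, so d_i2 = 92.45 cm; m₂ = −d_i2/d_o2 = -1.889.
m = m₁·m₂ = (-3.143)(-1.889) = +5.94.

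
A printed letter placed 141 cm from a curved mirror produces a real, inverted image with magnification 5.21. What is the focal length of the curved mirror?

f = 118 cm (concave)

m = −d_i/d_o ⇒ d_i = −m·d_o = −(-5.21)·(141) = 734.6 cm.
1/f = 1/d_o + 1/d_i = 1/(141) + 1/(734.6) = 0.008453, so f = 118 cm.
Since f is positive, the curved mirror is concave.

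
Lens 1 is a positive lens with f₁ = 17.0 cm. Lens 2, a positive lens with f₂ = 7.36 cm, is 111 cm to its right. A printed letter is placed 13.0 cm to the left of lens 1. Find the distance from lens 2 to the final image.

Lens 1: 1/d_i1 = 1/f₁ − 1/d_o1 = 1/(17.0) − 1/(13.0) = -0.01810, so d_i1 = -55.25 cm.
The intermediate image is 55.25 cm to the left of lens 1 (virtual), which is 111 − (-55.25) = 166.2 cm to the left of lens 2, so d_o2 = +166.2 cm.
Lens 2: 1/d_i2 = 1/f₂ − 1/d_o2 = 1/(7.36) − 1/(166.2) = 0.1299, so d_i2 = 7.70 cm.
The final image is real, 7.70 cm to the right of lens 2 (overall magnification ≈ -0.20).

7.70 cm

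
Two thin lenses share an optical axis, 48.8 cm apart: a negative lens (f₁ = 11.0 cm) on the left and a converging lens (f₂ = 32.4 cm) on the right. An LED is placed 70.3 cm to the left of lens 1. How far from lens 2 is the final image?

72.9 cm

Lens 1 is diverging, so f₁ = −11.0 cm.
Lens 1: 1/d_i1 = 1/f₁ − 1/d_o1 = 1/(-11.0) − 1/(70.3) = -0.1051, so d_i1 = -9.512 cm.
The intermediate image is 9.512 cm to the left of lens 1 (virtual), which is 48.8 − (-9.512) = 58.31 cm to the left of lens 2, so d_o2 = +58.31 cm.
Lens 2: 1/d_i2 = 1/f₂ − 1/d_o2 = 1/(32.4) − 1/(58.31) = 0.01371, so d_i2 = 72.9 cm.
The final image is real, 72.9 cm to the right of lens 2 (overall magnification ≈ -0.17).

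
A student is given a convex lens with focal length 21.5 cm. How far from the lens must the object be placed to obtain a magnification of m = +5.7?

m = −d_i/d_o ⇒ d_i = −m·d_o.
1/f = 1/d_o + 1/d_i = 1/d_o − 1/(m·d_o) = (1 − 1/m)/d_o, so d_o = f(1 − 1/m) = (21.50)(1 − 1/(+5.7)) = 17.7 cm.

17.7 cm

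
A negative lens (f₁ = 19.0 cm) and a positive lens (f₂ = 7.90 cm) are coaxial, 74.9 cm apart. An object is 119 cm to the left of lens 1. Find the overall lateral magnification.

m = -0.0130

f₁ = −19.0 cm (diverging).
Lens 1: 1/d_i1 = 1/(-19.0) − 1/(119) = -0.06103, so d_i1 = -16.38 cm; m₁ = −d_i1/d_o1 = +0.1376.
d_o2 = 74.9 − (-16.38) = 91.28 cm.
Lens 2: 1/d_i2 = 1/(7.90) − 1/(91.28) = 0.1156, so d_i2 = 8.649 cm; m₂ = −d_i2/d_o2 = -0.09475.
m = m₁·m₂ = (+0.1376)(-0.09475) = -0.0130.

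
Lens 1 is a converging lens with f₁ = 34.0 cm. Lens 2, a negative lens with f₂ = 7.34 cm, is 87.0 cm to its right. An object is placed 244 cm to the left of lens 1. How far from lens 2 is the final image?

6.36 cm

Lens 1: 1/d_i1 = 1/f₁ − 1/d_o1 = 1/(34.0) − 1/(244) = 0.02531, so d_i1 = 39.50 cm.
The intermediate image is 39.50 cm to the right of lens 1, which is 87.0 − (39.50) = 47.50 cm to the left of lens 2, so d_o2 = +47.50 cm.
Lens 2 is diverging, so f₂ = −7.34 cm.
Lens 2: 1/d_i2 = 1/f₂ − 1/d_o2 = 1/(-7.34) − 1/(47.50) = -0.1573, so d_i2 = -6.36 cm.
The final image is virtual, 6.36 cm to the left of lens 2 (overall magnification ≈ -0.022).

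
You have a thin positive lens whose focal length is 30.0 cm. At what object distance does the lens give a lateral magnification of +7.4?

m = −d_i/d_o ⇒ d_i = −m·d_o.
1/f = 1/d_o + 1/d_i = 1/d_o − 1/(m·d_o) = (1 − 1/m)/d_o, so d_o = f(1 − 1/m) = (30.00)(1 − 1/(+7.4)) = 25.9 cm.

25.9 cm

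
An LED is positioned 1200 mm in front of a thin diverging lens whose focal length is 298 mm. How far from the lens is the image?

For a diverging lens, f = -298 mm.
Thin-lens equation: 1/q = 1/f − 1/p = 1/(-298.0) − 1/(1200) = -0.003356 − 0.0008333 = -0.004189, so q = -239 mm.
The image is virtual, upright and reduced, on the same side as the object.

239 mm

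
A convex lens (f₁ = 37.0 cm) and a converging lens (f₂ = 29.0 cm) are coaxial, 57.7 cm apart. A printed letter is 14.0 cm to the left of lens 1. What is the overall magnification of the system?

Lens 1: 1/d_i1 = 1/(37.0) − 1/(14.0) = -0.04440, so d_i1 = -22.52 cm; m₁ = −d_i1/d_o1 = +1.609.
d_o2 = 57.7 − (-22.52) = 80.22 cm.
Lens 2: 1/d_i2 = 1/(29.0) − 1/(80.22) = 0.02202, so d_i2 = 45.42 cm; m₂ = −d_i2/d_o2 = -0.5662.
m = m₁·m₂ = (+1.609)(-0.5662) = -0.911.

m = -0.911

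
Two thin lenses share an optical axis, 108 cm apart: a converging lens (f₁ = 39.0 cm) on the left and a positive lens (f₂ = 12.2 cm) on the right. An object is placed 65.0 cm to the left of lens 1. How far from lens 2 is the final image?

Lens 1: 1/d_i1 = 1/f₁ − 1/d_o1 = 1/(39.0) − 1/(65.0) = 0.01026, so d_i1 = 97.50 cm.
The intermediate image is 97.50 cm to the right of lens 1, which is 108 − (97.50) = 10.50 cm to the left of lens 2, so d_o2 = +10.50 cm.
Lens 2: 1/d_i2 = 1/f₂ − 1/d_o2 = 1/(12.2) − 1/(10.50) = -0.01327, so d_i2 = -75.4 cm.
The final image is virtual, 75.4 cm to the left of lens 2 (overall magnification ≈ -11).

75.4 cm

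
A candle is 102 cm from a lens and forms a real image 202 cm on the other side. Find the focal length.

Real image ⇒ d_i = +202 cm.
1/f = 1/d_o + 1/d_i = 1/(102) + 1/(202) = 0.01475, so f = 67.8 cm.
Since f is positive, the lens is converging.

f = 67.8 cm (converging)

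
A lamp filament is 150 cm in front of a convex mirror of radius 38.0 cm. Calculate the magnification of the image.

f = R/2 = 38.0/2 = 19.00 cm; for a convex mirror, f = -19.00 cm.
1/d_i = 1/f − 1/d_o = 1/(-19.00) − 1/(150) = -0.05930, so d_i = -16.86 cm.
m = −d_i/d_o = −(-16.86)/(150) = +0.112.
The image is virtual, upright and reduced, behind the mirror.

m = +0.112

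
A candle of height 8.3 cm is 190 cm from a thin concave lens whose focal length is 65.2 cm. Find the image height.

For a concave lens, f = -65.2 cm.
1/d_i = 1/f − 1/d_o = 1/(-65.20) − 1/(190) = -0.02060, so d_i = -48.54 cm.
m = −d_i/d_o = +0.2555.
|h_i| = |m|·h_o = 0.2555 × 8.3 = 2.12 cm. The image is virtual, upright and reduced, on the same side as the object.

2.12 cm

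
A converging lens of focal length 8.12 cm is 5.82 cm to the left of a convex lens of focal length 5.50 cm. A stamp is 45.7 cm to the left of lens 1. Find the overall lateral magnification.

Lens 1: 1/d_i1 = 1/(8.12) − 1/(45.7) = 0.1013, so d_i1 = 9.875 cm; m₁ = −d_i1/d_o1 = -0.2161.
d_o2 = 5.82 − (9.875) = -4.055 cm (virtual object).
Lens 2: 1/d_i2 = 1/(5.50) − 1/(-4.055) = 0.4284, so d_i2 = 2.334 cm; m₂ = −d_i2/d_o2 = +0.5756.
m = m₁·m₂ = (-0.2161)(+0.5756) = -0.124.

m = -0.124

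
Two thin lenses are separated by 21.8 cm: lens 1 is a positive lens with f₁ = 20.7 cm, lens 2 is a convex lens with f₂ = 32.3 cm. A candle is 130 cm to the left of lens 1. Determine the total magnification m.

Lens 1: 1/d_i1 = 1/(20.7) − 1/(130) = 0.04062, so d_i1 = 24.62 cm; m₁ = −d_i1/d_o1 = -0.1894.
d_o2 = 21.8 − (24.62) = -2.820 cm (virtual object).
Lens 2: 1/d_i2 = 1/(32.3) − 1/(-2.820) = 0.3856, so d_i2 = 2.594 cm; m₂ = −d_i2/d_o2 = +0.9197.
m = m₁·m₂ = (-0.1894)(+0.9197) = -0.174.

m = -0.174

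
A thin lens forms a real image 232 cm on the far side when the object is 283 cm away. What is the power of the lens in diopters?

d_i = +232 cm.
1/f = 1/d_o + 1/d_i = 1/(283) + 1/(232) = 0.007844 cm⁻¹.
f = 127.5 cm = 1.275 m, so P = 1/f = +0.784 D.

P = +0.784 D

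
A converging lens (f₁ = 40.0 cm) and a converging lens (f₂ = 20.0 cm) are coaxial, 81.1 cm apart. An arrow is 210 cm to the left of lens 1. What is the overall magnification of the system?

Lens 1: 1/d_i1 = 1/(40.0) − 1/(210) = 0.02024, so d_i1 = 49.41 cm; m₁ = −d_i1/d_o1 = -0.2353.
d_o2 = 81.1 − (49.41) = 31.69 cm.
Lens 2: 1/d_i2 = 1/(20.0) − 1/(31.69) = 0.01844, so d_i2 = 54.22 cm; m₂ = −d_i2/d_o2 = -1.711.
m = m₁·m₂ = (-0.2353)(-1.711) = +0.403.

m = +0.403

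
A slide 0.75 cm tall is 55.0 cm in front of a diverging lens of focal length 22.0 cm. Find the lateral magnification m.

For a diverging lens, f = -22.0 cm.
1/d_i = 1/f − 1/d_o = 1/(-22.00) − 1/(55.0) = -0.06364, so d_i = -15.71 cm.
m = −d_i/d_o = −(-15.71)/(55.0) = +0.286.
The image is virtual, upright and reduced, on the same side as the object.

m = +0.286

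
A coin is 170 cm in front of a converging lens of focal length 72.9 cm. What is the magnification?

1/d_i = 1/f − 1/d_o = 1/(72.90) − 1/(170) = 0.007835, so d_i = 127.6 cm.
m = −d_i/d_o = −(127.6)/(170) = -0.751.
The image is real, inverted and reduced, on the far side of the lens.

m = -0.751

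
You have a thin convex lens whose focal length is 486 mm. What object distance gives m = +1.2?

m = −d_i/d_o ⇒ d_i = −m·d_o.
1/f = 1/d_o + 1/d_i = 1/d_o − 1/(m·d_o) = (1 − 1/m)/d_o, so d_o = f(1 − 1/m) = (486.0)(1 − 1/(+1.2)) = 81.0 mm.

81.0 mm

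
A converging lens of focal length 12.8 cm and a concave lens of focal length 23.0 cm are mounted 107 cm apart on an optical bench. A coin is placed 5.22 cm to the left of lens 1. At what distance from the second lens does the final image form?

Lens 1: 1/d_i1 = 1/f₁ − 1/d_o1 = 1/(12.8) − 1/(5.22) = -0.1134, so d_i1 = -8.815 cm.
The intermediate image is 8.815 cm to the left of lens 1 (virtual), which is 107 − (-8.815) = 115.8 cm to the left of lens 2, so d_o2 = +115.8 cm.
Lens 2 is diverging, so f₂ = −23.0 cm.
Lens 2: 1/d_i2 = 1/f₂ − 1/d_o2 = 1/(-23.0) − 1/(115.8) = -0.05211, so d_i2 = -19.2 cm.
The final image is virtual, 19.2 cm to the left of lens 2 (overall magnification ≈ 0.28).

19.2 cm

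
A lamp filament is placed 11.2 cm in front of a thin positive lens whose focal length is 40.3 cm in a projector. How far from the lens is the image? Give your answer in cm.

Thin-lens equation: 1/s_i = 1/f − 1/s_o = 1/(40.30) − 1/(11.2) = 0.02481 − 0.08929 = -0.06447, so s_i = -15.5 cm.
The image is virtual, upright and enlarged, on the same side as the object.

15.5 cm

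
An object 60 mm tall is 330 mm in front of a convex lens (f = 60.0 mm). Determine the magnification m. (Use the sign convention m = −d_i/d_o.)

1/d_i = 1/f − 1/d_o = 1/(60.00) − 1/(330) = 0.01364, so d_i = 73.33 mm.
m = −d_i/d_o = −(73.33)/(330) = -0.222.
The image is real, inverted and reduced, on the far side of the lens.

m = -0.222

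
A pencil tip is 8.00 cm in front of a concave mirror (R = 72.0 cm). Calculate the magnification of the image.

m = +1.29

f = R/2 = 72.0/2 = 36.00 cm.
1/d_i = 1/f − 1/d_o = 1/(36.00) − 1/(8.00) = -0.09722, so d_i = -10.29 cm.
m = −d_i/d_o = −(-10.29)/(8.00) = +1.29.
The image is virtual, upright and enlarged, behind the mirror.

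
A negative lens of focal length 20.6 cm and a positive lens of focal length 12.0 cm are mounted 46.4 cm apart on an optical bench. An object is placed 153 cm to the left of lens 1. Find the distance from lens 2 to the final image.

Lens 1 is diverging, so f₁ = −20.6 cm.
Lens 1: 1/d_i1 = 1/f₁ − 1/d_o1 = 1/(-20.6) − 1/(153) = -0.05508, so d_i1 = -18.16 cm.
The intermediate image is 18.16 cm to the left of lens 1 (virtual), which is 46.4 − (-18.16) = 64.56 cm to the left of lens 2, so d_o2 = +64.56 cm.
Lens 2: 1/d_i2 = 1/f₂ − 1/d_o2 = 1/(12.0) − 1/(64.56) = 0.06784, so d_i2 = 14.7 cm.
The final image is real, 14.7 cm to the right of lens 2 (overall magnification ≈ -0.027).

14.7 cm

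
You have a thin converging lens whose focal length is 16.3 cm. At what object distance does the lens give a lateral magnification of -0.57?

44.9 cm

m = −d_i/d_o ⇒ d_i = −m·d_o.
1/f = 1/d_o + 1/d_i = 1/d_o − 1/(m·d_o) = (1 − 1/m)/d_o, so d_o = f(1 − 1/m) = (16.30)(1 − 1/(-0.57)) = 44.9 cm.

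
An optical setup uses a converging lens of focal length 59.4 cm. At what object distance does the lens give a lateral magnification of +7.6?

m = −d_i/d_o ⇒ d_i = −m·d_o.
1/f = 1/d_o + 1/d_i = 1/d_o − 1/(m·d_o) = (1 − 1/m)/d_o, so d_o = f(1 − 1/m) = (59.40)(1 − 1/(+7.6)) = 51.6 cm.

51.6 cm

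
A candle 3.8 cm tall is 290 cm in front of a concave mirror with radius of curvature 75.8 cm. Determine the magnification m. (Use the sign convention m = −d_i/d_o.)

m = -0.150

f = R/2 = 75.8/2 = 37.90 cm.
1/d_i = 1/f − 1/d_o = 1/(37.90) − 1/(290) = 0.02294, so d_i = 43.60 cm.
m = −d_i/d_o = −(43.60)/(290) = -0.150.
The image is real, inverted and reduced, in front of the mirror.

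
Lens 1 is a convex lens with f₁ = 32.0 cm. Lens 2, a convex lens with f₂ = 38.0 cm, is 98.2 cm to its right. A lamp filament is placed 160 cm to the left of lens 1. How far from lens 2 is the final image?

Lens 1: 1/d_i1 = 1/f₁ − 1/d_o1 = 1/(32.0) − 1/(160) = 0.02500, so d_i1 = 40.00 cm.
The intermediate image is 40.00 cm to the right of lens 1, which is 98.2 − (40.00) = 58.20 cm to the left of lens 2, so d_o2 = +58.20 cm.
Lens 2: 1/d_i2 = 1/f₂ − 1/d_o2 = 1/(38.0) − 1/(58.20) = 0.009134, so d_i2 = 109 cm.
The final image is real, 109 cm to the right of lens 2 (overall magnification ≈ 0.47).

109 cm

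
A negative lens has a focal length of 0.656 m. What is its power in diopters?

For a negative lens, f = −0.656 m.
P = 1/f = 1/(-0.656 m) = -1.52 D.

P = -1.52 D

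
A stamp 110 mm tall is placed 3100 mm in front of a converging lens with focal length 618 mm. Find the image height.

1/d_i = 1/f − 1/d_o = 1/(618.0) − 1/(3100) = 0.001296, so d_i = 771.9 mm.
m = −d_i/d_o = -0.2490.
|h_i| = |m|·h_o = 0.2490 × 110 = 27.4 mm. The image is real, inverted and reduced, on the far side of the lens.

27.4 mm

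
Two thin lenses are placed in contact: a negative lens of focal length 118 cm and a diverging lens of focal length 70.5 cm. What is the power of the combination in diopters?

P = -2.27 D

P₁ = 1/f₁ = 1/(-1.18 m) = -0.8475 D; P₂ = 1/f₂ = 1/(-0.705 m) = -1.418 D.
For thin lenses in contact, P = P₁ + P₂ = (-0.8475) + (-1.418) = -2.27 D.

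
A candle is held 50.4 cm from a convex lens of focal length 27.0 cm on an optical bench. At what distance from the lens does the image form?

Lens equation: 1/q = 1/f − 1/p = 1/(27.00) − 1/(50.4) = 0.03704 − 0.01984 = 0.01720, so q = 58.2 cm.
The image is real, inverted and enlarged, on the far side of the lens.

58.2 cm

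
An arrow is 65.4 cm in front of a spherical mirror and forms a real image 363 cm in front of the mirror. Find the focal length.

f = 55.4 cm (concave)

Real image ⇒ d_i = +363 cm.
1/f = 1/d_o + 1/d_i = 1/(65.4) + 1/(363) = 0.01805, so f = 55.4 cm.
Since f is positive, the spherical mirror is concave.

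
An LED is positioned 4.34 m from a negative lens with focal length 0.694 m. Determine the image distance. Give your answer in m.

0.598 m

For a negative lens, f = -0.694 m.
Lens equation: 1/s_i = 1/f − 1/s_o = 1/(-0.6940) − 1/(4.34) = -1.441 − 0.2304 = -1.671, so s_i = -0.598 m.
The image is virtual, upright and reduced, on the same side as the object.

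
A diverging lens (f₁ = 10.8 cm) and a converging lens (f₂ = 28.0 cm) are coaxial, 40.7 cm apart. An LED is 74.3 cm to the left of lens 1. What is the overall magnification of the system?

m = -0.161

f₁ = −10.8 cm (diverging).
Lens 1: 1/d_i1 = 1/(-10.8) − 1/(74.3) = -0.1061, so d_i1 = -9.429 cm; m₁ = −d_i1/d_o1 = +0.1269.
d_o2 = 40.7 − (-9.429) = 50.13 cm.
Lens 2: 1/d_i2 = 1/(28.0) − 1/(50.13) = 0.01577, so d_i2 = 63.43 cm; m₂ = −d_i2/d_o2 = -1.265.
m = m₁·m₂ = (+0.1269)(-1.265) = -0.161.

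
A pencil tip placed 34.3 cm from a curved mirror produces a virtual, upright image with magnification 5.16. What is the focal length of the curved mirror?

m = −d_i/d_o ⇒ d_i = −m·d_o = −(+5.16)·(34.3) = -177.0 cm.
1/f = 1/d_o + 1/d_i = 1/(34.3) + 1/(-177.0) = 0.02350, so f = 42.5 cm.
Since f is positive, the curved mirror is concave.

f = 42.5 cm (concave)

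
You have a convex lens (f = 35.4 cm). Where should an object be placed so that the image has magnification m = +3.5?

25.3 cm

m = −d_i/d_o ⇒ d_i = −m·d_o.
1/f = 1/d_o + 1/d_i = 1/d_o − 1/(m·d_o) = (1 − 1/m)/d_o, so d_o = f(1 − 1/m) = (35.40)(1 − 1/(+3.5)) = 25.3 cm.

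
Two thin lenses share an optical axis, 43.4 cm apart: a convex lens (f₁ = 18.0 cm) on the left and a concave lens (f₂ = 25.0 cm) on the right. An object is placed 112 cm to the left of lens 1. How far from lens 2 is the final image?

11.7 cm

Lens 1: 1/d_i1 = 1/f₁ − 1/d_o1 = 1/(18.0) − 1/(112) = 0.04663, so d_i1 = 21.45 cm.
The intermediate image is 21.45 cm to the right of lens 1, which is 43.4 − (21.45) = 21.95 cm to the left of lens 2, so d_o2 = +21.95 cm.
Lens 2 is diverging, so f₂ = −25.0 cm.
Lens 2: 1/d_i2 = 1/f₂ − 1/d_o2 = 1/(-25.0) − 1/(21.95) = -0.08556, so d_i2 = -11.7 cm.
The final image is virtual, 11.7 cm to the left of lens 2 (overall magnification ≈ -0.10).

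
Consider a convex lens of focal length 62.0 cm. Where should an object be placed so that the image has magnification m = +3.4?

43.8 cm

m = −d_i/d_o ⇒ d_i = −m·d_o.
1/f = 1/d_o + 1/d_i = 1/d_o − 1/(m·d_o) = (1 − 1/m)/d_o, so d_o = f(1 − 1/m) = (62.00)(1 − 1/(+3.4)) = 43.8 cm.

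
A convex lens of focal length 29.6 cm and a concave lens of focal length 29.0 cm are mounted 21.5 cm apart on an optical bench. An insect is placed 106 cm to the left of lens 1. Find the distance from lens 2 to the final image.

Lens 1: 1/d_i1 = 1/f₁ − 1/d_o1 = 1/(29.6) − 1/(106) = 0.02435, so d_i1 = 41.07 cm.
The intermediate image is 41.07 cm to the right of lens 1, which lies 19.57 cm to the right of lens 2 — a virtual object — so d_o2 = −19.57 cm.
Lens 2 is diverging, so f₂ = −29.0 cm.
Lens 2: 1/d_i2 = 1/f₂ − 1/d_o2 = 1/(-29.0) − 1/(-19.57) = 0.01662, so d_i2 = 60.2 cm.
The final image is real, 60.2 cm to the right of lens 2 (overall magnification ≈ -1.2).

60.2 cm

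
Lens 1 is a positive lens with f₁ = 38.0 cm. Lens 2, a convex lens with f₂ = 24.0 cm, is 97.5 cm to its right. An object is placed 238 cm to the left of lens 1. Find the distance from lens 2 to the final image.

44.4 cm

Lens 1: 1/d_i1 = 1/f₁ − 1/d_o1 = 1/(38.0) − 1/(238) = 0.02211, so d_i1 = 45.22 cm.
The intermediate image is 45.22 cm to the right of lens 1, which is 97.5 − (45.22) = 52.28 cm to the left of lens 2, so d_o2 = +52.28 cm.
Lens 2: 1/d_i2 = 1/f₂ − 1/d_o2 = 1/(24.0) − 1/(52.28) = 0.02254, so d_i2 = 44.4 cm.
The final image is real, 44.4 cm to the right of lens 2 (overall magnification ≈ 0.16).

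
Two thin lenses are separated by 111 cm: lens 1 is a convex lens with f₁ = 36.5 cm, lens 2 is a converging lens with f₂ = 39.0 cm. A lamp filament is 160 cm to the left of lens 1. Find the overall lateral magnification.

Lens 1: 1/d_i1 = 1/(36.5) − 1/(160) = 0.02115, so d_i1 = 47.29 cm; m₁ = −d_i1/d_o1 = -0.2956.
d_o2 = 111 − (47.29) = 63.71 cm.
Lens 2: 1/d_i2 = 1/(39.0) − 1/(63.71) = 0.009945, so d_i2 = 100.6 cm; m₂ = −d_i2/d_o2 = -1.578.
m = m₁·m₂ = (-0.2956)(-1.578) = +0.466.

m = +0.466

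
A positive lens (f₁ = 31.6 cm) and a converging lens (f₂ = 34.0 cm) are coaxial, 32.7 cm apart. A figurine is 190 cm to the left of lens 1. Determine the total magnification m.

m = -0.173

Lens 1: 1/d_i1 = 1/(31.6) − 1/(190) = 0.02638, so d_i1 = 37.90 cm; m₁ = −d_i1/d_o1 = -0.1995.
d_o2 = 32.7 − (37.90) = -5.200 cm (virtual object).
Lens 2: 1/d_i2 = 1/(34.0) − 1/(-5.200) = 0.2217, so d_i2 = 4.510 cm; m₂ = −d_i2/d_o2 = +0.8673.
m = m₁·m₂ = (-0.1995)(+0.8673) = -0.173.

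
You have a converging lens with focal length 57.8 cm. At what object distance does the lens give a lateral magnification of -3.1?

76.4 cm

m = −d_i/d_o ⇒ d_i = −m·d_o.
1/f = 1/d_o + 1/d_i = 1/d_o − 1/(m·d_o) = (1 − 1/m)/d_o, so d_o = f(1 − 1/m) = (57.80)(1 − 1/(-3.1)) = 76.4 cm.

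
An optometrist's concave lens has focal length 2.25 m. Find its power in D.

For a concave lens, f = −2.25 m.
P = 1/f = 1/(-2.25 m) = -0.444 D.

P = -0.444 D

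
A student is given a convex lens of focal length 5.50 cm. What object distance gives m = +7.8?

m = −d_i/d_o ⇒ d_i = −m·d_o.
1/f = 1/d_o + 1/d_i = 1/d_o − 1/(m·d_o) = (1 − 1/m)/d_o, so d_o = f(1 − 1/m) = (5.500)(1 − 1/(+7.8)) = 4.79 cm.

4.79 cm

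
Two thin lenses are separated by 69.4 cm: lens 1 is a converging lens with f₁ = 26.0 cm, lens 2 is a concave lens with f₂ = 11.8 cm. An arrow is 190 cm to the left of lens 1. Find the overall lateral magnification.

m = -0.0366

Lens 1: 1/d_i1 = 1/(26.0) − 1/(190) = 0.03320, so d_i1 = 30.12 cm; m₁ = −d_i1/d_o1 = -0.1585.
d_o2 = 69.4 − (30.12) = 39.28 cm.
f₂ = −11.8 cm (diverging).
Lens 2: 1/d_i2 = 1/(-11.8) − 1/(39.28) = -0.1102, so d_i2 = -9.074 cm; m₂ = −d_i2/d_o2 = +0.2310.
m = m₁·m₂ = (-0.1585)(+0.2310) = -0.0366.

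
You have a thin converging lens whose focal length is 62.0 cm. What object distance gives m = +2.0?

m = −d_i/d_o ⇒ d_i = −m·d_o.
1/f = 1/d_o + 1/d_i = 1/d_o − 1/(m·d_o) = (1 − 1/m)/d_o, so d_o = f(1 − 1/m) = (62.00)(1 − 1/(+2.0)) = 31.0 cm.

31.0 cm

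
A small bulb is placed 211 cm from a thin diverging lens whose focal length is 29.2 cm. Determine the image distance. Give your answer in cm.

25.7 cm

For a diverging lens, f = -29.2 cm.
Thin-lens equation: 1/q = 1/f − 1/p = 1/(-29.20) − 1/(211) = -0.03425 − 0.004739 = -0.03899, so q = -25.7 cm.
The image is virtual, upright and reduced, on the same side as the object.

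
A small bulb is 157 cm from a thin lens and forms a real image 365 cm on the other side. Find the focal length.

f = 110 cm (converging)

Real image ⇒ d_i = +365 cm.
1/f = 1/d_o + 1/d_i = 1/(157) + 1/(365) = 0.009109, so f = 110 cm.
Since f is positive, the thin lens is converging.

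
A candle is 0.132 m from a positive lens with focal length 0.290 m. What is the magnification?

m = +1.84

1/d_i = 1/f − 1/d_o = 1/(0.2900) − 1/(0.132) = -4.127, so d_i = -0.2423 m.
m = −d_i/d_o = −(-0.2423)/(0.132) = +1.84.
The image is virtual, upright and enlarged, on the same side as the object.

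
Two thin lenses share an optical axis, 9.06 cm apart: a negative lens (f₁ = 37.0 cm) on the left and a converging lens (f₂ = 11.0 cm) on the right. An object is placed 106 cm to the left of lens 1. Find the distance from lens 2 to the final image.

15.7 cm

Lens 1 is diverging, so f₁ = −37.0 cm.
Lens 1: 1/d_i1 = 1/f₁ − 1/d_o1 = 1/(-37.0) − 1/(106) = -0.03646, so d_i1 = -27.43 cm.
The intermediate image is 27.43 cm to the left of lens 1 (virtual), which is 9.06 − (-27.43) = 36.49 cm to the left of lens 2, so d_o2 = +36.49 cm.
Lens 2: 1/d_i2 = 1/f₂ − 1/d_o2 = 1/(11.0) − 1/(36.49) = 0.06350, so d_i2 = 15.7 cm.
The final image is real, 15.7 cm to the right of lens 2 (overall magnification ≈ -0.11).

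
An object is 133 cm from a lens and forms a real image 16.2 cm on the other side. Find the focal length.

Real image ⇒ d_i = +16.2 cm.
1/f = 1/d_o + 1/d_i = 1/(133) + 1/(16.2) = 0.06925, so f = 14.4 cm.
Since f is positive, the lens is converging.

f = 14.4 cm (converging)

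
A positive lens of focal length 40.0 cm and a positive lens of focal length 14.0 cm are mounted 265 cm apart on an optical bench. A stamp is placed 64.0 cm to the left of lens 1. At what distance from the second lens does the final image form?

15.4 cm

Lens 1: 1/d_i1 = 1/f₁ − 1/d_o1 = 1/(40.0) − 1/(64.0) = 0.009375, so d_i1 = 106.7 cm.
The intermediate image is 106.7 cm to the right of lens 1, which is 265 − (106.7) = 158.3 cm to the left of lens 2, so d_o2 = +158.3 cm.
Lens 2: 1/d_i2 = 1/f₂ − 1/d_o2 = 1/(14.0) − 1/(158.3) = 0.06511, so d_i2 = 15.4 cm.
The final image is real, 15.4 cm to the right of lens 2 (overall magnification ≈ 0.16).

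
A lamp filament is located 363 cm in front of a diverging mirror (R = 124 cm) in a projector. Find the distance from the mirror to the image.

f = R/2 = 124/2 = 62.00 cm; for a diverging mirror, f = -62.00 cm.
Mirror equation: 1/v = 1/f − 1/u = 1/(-62.00) − 1/(363) = -0.01613 − 0.002755 = -0.01888, so v = -53.0 cm.
The image is virtual, upright and reduced, behind the mirror.

53.0 cm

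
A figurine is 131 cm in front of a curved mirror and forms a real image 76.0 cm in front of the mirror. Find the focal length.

Real image ⇒ d_i = +76.0 cm.
1/f = 1/d_o + 1/d_i = 1/(131) + 1/(76.0) = 0.02079, so f = 48.1 cm.
Since f is positive, the curved mirror is concave.

f = 48.1 cm (concave)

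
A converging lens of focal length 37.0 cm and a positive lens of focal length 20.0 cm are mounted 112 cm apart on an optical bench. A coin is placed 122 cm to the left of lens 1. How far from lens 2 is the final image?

30.3 cm

Lens 1: 1/d_i1 = 1/f₁ − 1/d_o1 = 1/(37.0) − 1/(122) = 0.01883, so d_i1 = 53.11 cm.
The intermediate image is 53.11 cm to the right of lens 1, which is 112 − (53.11) = 58.89 cm to the left of lens 2, so d_o2 = +58.89 cm.
Lens 2: 1/d_i2 = 1/f₂ − 1/d_o2 = 1/(20.0) − 1/(58.89) = 0.03302, so d_i2 = 30.3 cm.
The final image is real, 30.3 cm to the right of lens 2 (overall magnification ≈ 0.22).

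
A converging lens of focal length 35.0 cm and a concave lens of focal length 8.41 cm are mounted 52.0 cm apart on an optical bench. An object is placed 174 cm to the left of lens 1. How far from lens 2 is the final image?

Lens 1: 1/d_i1 = 1/f₁ − 1/d_o1 = 1/(35.0) − 1/(174) = 0.02282, so d_i1 = 43.81 cm.
The intermediate image is 43.81 cm to the right of lens 1, which is 52.0 − (43.81) = 8.190 cm to the left of lens 2, so d_o2 = +8.190 cm.
Lens 2 is diverging, so f₂ = −8.41 cm.
Lens 2: 1/d_i2 = 1/f₂ − 1/d_o2 = 1/(-8.41) − 1/(8.190) = -0.2410, so d_i2 = -4.15 cm.
The final image is virtual, 4.15 cm to the left of lens 2 (overall magnification ≈ -0.13).

4.15 cm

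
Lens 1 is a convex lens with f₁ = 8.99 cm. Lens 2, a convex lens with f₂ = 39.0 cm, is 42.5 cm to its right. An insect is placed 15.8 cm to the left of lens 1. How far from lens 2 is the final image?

Lens 1: 1/d_i1 = 1/f₁ − 1/d_o1 = 1/(8.99) − 1/(15.8) = 0.04794, so d_i1 = 20.86 cm.
The intermediate image is 20.86 cm to the right of lens 1, which is 42.5 − (20.86) = 21.64 cm to the left of lens 2, so d_o2 = +21.64 cm.
Lens 2: 1/d_i2 = 1/f₂ − 1/d_o2 = 1/(39.0) − 1/(21.64) = -0.02057, so d_i2 = -48.6 cm.
The final image is virtual, 48.6 cm to the left of lens 2 (overall magnification ≈ -3.0).

48.6 cm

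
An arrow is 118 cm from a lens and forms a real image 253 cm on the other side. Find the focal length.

f = 80.5 cm (converging)

Real image ⇒ d_i = +253 cm.
1/f = 1/d_o + 1/d_i = 1/(118) + 1/(253) = 0.01243, so f = 80.5 cm.
Since f is positive, the lens is converging.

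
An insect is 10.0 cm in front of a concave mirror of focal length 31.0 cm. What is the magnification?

1/d_i = 1/f − 1/d_o = 1/(31.00) − 1/(10.0) = -0.06774, so d_i = -14.76 cm.
m = −d_i/d_o = −(-14.76)/(10.0) = +1.48.
The image is virtual, upright and enlarged, behind the mirror.

m = +1.48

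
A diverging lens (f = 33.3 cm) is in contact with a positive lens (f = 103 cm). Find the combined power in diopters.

P = -2.03 D

P₁ = 1/f₁ = 1/(-0.333 m) = -3.003 D; P₂ = 1/f₂ = 1/(1.03 m) = +0.9709 D.
For thin lenses in contact, P = P₁ + P₂ = (-3.003) + (+0.9709) = -2.03 D.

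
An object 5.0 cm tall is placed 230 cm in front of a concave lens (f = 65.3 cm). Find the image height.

1.11 cm

For a concave lens, f = -65.3 cm.
1/d_i = 1/f − 1/d_o = 1/(-65.30) − 1/(230) = -0.01966, so d_i = -50.86 cm.
m = −d_i/d_o = +0.2211.
|h_i| = |m|·h_o = 0.2211 × 5.0 = 1.11 cm. The image is virtual, upright and reduced, on the same side as the object.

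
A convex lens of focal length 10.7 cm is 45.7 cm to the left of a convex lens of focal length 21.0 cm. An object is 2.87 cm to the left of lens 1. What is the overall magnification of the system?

Lens 1: 1/d_i1 = 1/(10.7) − 1/(2.87) = -0.2550, so d_i1 = -3.922 cm; m₁ = −d_i1/d_o1 = +1.367.
d_o2 = 45.7 − (-3.922) = 49.62 cm.
Lens 2: 1/d_i2 = 1/(21.0) − 1/(49.62) = 0.02747, so d_i2 = 36.41 cm; m₂ = −d_i2/d_o2 = -0.7338.
m = m₁·m₂ = (+1.367)(-0.7338) = -1.00.

m = -1.00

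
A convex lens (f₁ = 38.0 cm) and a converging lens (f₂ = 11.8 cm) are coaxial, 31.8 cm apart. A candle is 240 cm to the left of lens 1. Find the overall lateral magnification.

m = -0.0883

Lens 1: 1/d_i1 = 1/(38.0) − 1/(240) = 0.02215, so d_i1 = 45.15 cm; m₁ = −d_i1/d_o1 = -0.1881.
d_o2 = 31.8 − (45.15) = -13.35 cm (virtual object).
Lens 2: 1/d_i2 = 1/(11.8) − 1/(-13.35) = 0.1597, so d_i2 = 6.264 cm; m₂ = −d_i2/d_o2 = +0.4692.
m = m₁·m₂ = (-0.1881)(+0.4692) = -0.0883.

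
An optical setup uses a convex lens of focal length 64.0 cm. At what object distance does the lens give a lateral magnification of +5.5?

m = −d_i/d_o ⇒ d_i = −m·d_o.
1/f = 1/d_o + 1/d_i = 1/d_o − 1/(m·d_o) = (1 − 1/m)/d_o, so d_o = f(1 − 1/m) = (64.00)(1 − 1/(+5.5)) = 52.4 cm.

52.4 cm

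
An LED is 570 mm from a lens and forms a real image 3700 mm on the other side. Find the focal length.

Real image ⇒ d_i = +3700 mm.
1/f = 1/d_o + 1/d_i = 1/(570) + 1/(3700) = 0.002025, so f = 494 mm.
Since f is positive, the lens is converging.

f = 494 mm (converging)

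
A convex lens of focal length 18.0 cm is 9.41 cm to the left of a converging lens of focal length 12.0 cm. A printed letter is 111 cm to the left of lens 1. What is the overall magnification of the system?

m = -0.0965

Lens 1: 1/d_i1 = 1/(18.0) − 1/(111) = 0.04655, so d_i1 = 21.48 cm; m₁ = −d_i1/d_o1 = -0.1935.
d_o2 = 9.41 − (21.48) = -12.07 cm (virtual object).
Lens 2: 1/d_i2 = 1/(12.0) − 1/(-12.07) = 0.1662, so d_i2 = 6.017 cm; m₂ = −d_i2/d_o2 = +0.4985.
m = m₁·m₂ = (-0.1935)(+0.4985) = -0.0965.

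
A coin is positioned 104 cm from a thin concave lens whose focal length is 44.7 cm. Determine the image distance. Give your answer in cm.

For a concave lens, f = -44.7 cm.
Lens equation: 1/q = 1/f − 1/p = 1/(-44.70) − 1/(104) = -0.02237 − 0.009615 = -0.03199, so q = -31.3 cm.
The image is virtual, upright and reduced, on the same side as the object.

31.3 cm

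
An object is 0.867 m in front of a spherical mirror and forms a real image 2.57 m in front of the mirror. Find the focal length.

Real image ⇒ d_i = +2.57 m.
1/f = 1/d_o + 1/d_i = 1/(0.867) + 1/(2.57) = 1.543, so f = 0.648 m.
Since f is positive, the spherical mirror is concave.

f = 0.648 m (concave)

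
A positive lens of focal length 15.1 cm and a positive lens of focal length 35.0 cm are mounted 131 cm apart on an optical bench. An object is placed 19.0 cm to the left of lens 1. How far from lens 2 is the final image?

Lens 1: 1/d_i1 = 1/f₁ − 1/d_o1 = 1/(15.1) − 1/(19.0) = 0.01359, so d_i1 = 73.56 cm.
The intermediate image is 73.56 cm to the right of lens 1, which is 131 − (73.56) = 57.44 cm to the left of lens 2, so d_o2 = +57.44 cm.
Lens 2: 1/d_i2 = 1/f₂ − 1/d_o2 = 1/(35.0) − 1/(57.44) = 0.01116, so d_i2 = 89.6 cm.
The final image is real, 89.6 cm to the right of lens 2 (overall magnification ≈ 6.0).

89.6 cm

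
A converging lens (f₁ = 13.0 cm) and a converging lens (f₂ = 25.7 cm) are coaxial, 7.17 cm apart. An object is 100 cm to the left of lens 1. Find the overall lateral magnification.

m = -0.115

Lens 1: 1/d_i1 = 1/(13.0) − 1/(100) = 0.06692, so d_i1 = 14.94 cm; m₁ = −d_i1/d_o1 = -0.1494.
d_o2 = 7.17 − (14.94) = -7.770 cm (virtual object).
Lens 2: 1/d_i2 = 1/(25.7) − 1/(-7.770) = 0.1676, so d_i2 = 5.966 cm; m₂ = −d_i2/d_o2 = +0.7679.
m = m₁·m₂ = (-0.1494)(+0.7679) = -0.115.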